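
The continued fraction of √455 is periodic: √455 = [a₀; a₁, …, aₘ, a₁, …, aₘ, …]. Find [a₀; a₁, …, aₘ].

[21; 3, 42]

a₀ = ⌊√455⌋ = 21.
With m₀=0, d₀=1 and mₖ₊₁ = dₖaₖ − mₖ, dₖ₊₁ = (n − mₖ₊₁²)/dₖ, aₖ₊₁ = ⌊(a₀+mₖ₊₁)/dₖ₊₁⌋:
  k=1: m=21, d=14, a=3
  k=2: m=21, d=1, a=42
d=1 and a=2a₀=42 at k=2, so the next step gives (m, d) = (21, 14) again — its k=1 value — and the period has length 2.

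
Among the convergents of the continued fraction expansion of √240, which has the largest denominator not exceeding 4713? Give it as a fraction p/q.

58575/3781

√240 = [15; 2, 30, …] (period length 2).
Convergents:
  p_0/q_0 = 15/1
  p_1/q_1 = 31/2
  p_2/q_2 = 945/61
  p_3/q_3 = 1921/124
  p_4/q_4 = 58575/3781
  p_5/q_5 = 119071/7686
q_4 = 3781 ≤ 4713 < 7686 = q_5, so the answer is 58575/3781.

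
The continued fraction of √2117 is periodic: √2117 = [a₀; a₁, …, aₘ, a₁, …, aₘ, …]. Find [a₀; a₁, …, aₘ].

[46; 92]

a₀ = ⌊√2117⌋ = 46.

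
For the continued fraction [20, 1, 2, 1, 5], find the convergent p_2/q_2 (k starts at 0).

62/3

Using pₖ = aₖpₖ₋₁ + pₖ₋₂, qₖ = aₖqₖ₋₁ + qₖ₋₂ (with p₋₁=1, p₋₂=0, q₋₁=0, q₋₂=1):
  k=0: a=20, p=20, q=1
  k=1: a=1, p=21, q=1
  k=2: a=2, p=62, q=3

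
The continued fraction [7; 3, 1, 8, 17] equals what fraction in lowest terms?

Using pₖ = aₖpₖ₋₁ + pₖ₋₂ and qₖ = aₖqₖ₋₁ + qₖ₋₂:
  k=0: a=7, p=7, q=1
  k=1: a=3, p=22, q=3
  k=2: a=1, p=29, q=4
  k=3: a=8, p=254, q=35
  k=4: a=17, p=4347, q=599

4347/599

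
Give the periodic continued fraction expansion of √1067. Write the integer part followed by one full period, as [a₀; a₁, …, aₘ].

a₀ = ⌊√1067⌋ = 32.
With m₀=0, d₀=1 and mₖ₊₁ = dₖaₖ − mₖ, dₖ₊₁ = (n − mₖ₊₁²)/dₖ, aₖ₊₁ = ⌊(a₀+mₖ₊₁)/dₖ₊₁⌋:
  k=1: m=32, d=43, a=1
  k=2: m=11, d=22, a=1
  k=3: m=11, d=43, a=1
  k=4: m=32, d=1, a=64
d=1 and a=2a₀=64 at k=4, so the next step gives (m, d) = (32, 43) again — its k=1 value — and the period has length 4.

[32; 1, 1, 1, 64]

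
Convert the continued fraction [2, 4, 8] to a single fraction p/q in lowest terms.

74/33

Using pₖ = aₖpₖ₋₁ + pₖ₋₂ and qₖ = aₖqₖ₋₁ + qₖ₋₂:
  k=0: a=2, p=2, q=1
  k=1: a=4, p=9, q=4
  k=2: a=8, p=74, q=33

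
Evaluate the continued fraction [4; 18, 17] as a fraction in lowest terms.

Using pₖ = aₖpₖ₋₁ + pₖ₋₂ and qₖ = aₖqₖ₋₁ + qₖ₋₂:
  k=0: a=4, p=4, q=1
  k=1: a=18, p=73, q=18
  k=2: a=17, p=1245, q=307

1245/307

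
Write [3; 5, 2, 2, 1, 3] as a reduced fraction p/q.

Using pₖ = aₖpₖ₋₁ + pₖ₋₂ and qₖ = aₖqₖ₋₁ + qₖ₋₂:
  k=0: a=3, p=3, q=1
  k=1: a=5, p=16, q=5
  k=2: a=2, p=35, q=11
  k=3: a=2, p=86, q=27
  k=4: a=1, p=121, q=38
  k=5: a=3, p=449, q=141

449/141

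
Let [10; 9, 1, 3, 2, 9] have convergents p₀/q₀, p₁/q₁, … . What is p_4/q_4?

889/88

Using pₖ = aₖpₖ₋₁ + pₖ₋₂, qₖ = aₖqₖ₋₁ + qₖ₋₂ (with p₋₁=1, p₋₂=0, q₋₁=0, q₋₂=1):
  k=0: a=10, p=10, q=1
  k=1: a=9, p=91, q=9
  k=2: a=1, p=101, q=10
  k=3: a=3, p=394, q=39
  k=4: a=2, p=889, q=88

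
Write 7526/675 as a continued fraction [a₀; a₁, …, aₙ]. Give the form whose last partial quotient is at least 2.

[11; 6, 1, 2, 6, 2, 2]

7526 = 11×675 + 101
675 = 6×101 + 69
101 = 1×69 + 32
69 = 2×32 + 5
32 = 6×5 + 2
5 = 2×2 + 1
2 = 2×1 + 0  (stop)
So 7526/675 = [11; 6, 1, 2, 6, 2, 2].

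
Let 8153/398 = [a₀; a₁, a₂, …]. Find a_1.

8153 = 20·398 + 193   →  a_0 = 20
398 = 2·193 + 12   →  a_1 = 2

2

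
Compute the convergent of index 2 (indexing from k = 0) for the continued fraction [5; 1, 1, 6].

Using pₖ = aₖpₖ₋₁ + pₖ₋₂, qₖ = aₖqₖ₋₁ + qₖ₋₂ (with p₋₁=1, p₋₂=0, q₋₁=0, q₋₂=1):
  k=0: a=5, p=5, q=1
  k=1: a=1, p=6, q=1
  k=2: a=1, p=11, q=2

11/2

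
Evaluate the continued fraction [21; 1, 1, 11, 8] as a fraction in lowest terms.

4003/186

Fold from the inside: start with 8/1.
  11 + 1/8 = 89/8
  1 + 8/89 = 97/89
  1 + 89/97 = 186/97
  21 + 97/186 = 4003/186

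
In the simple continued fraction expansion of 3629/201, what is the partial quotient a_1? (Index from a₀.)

18

3629 = 18·201 + 11   →  a_0 = 18
201 = 18·11 + 3   →  a_1 = 18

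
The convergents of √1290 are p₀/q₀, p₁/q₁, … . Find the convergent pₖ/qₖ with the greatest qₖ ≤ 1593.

30996/863

√1290 = [35; 1, 10, 1, 70, …] (period length 4).
Convergents:
  p_0/q_0 = 35/1
  p_1/q_1 = 36/1
  p_2/q_2 = 395/11
  p_3/q_3 = 431/12
  p_4/q_4 = 30565/851
  p_5/q_5 = 30996/863
  p_6/q_6 = 340525/9481
q_5 = 863 ≤ 1593 < 9481 = q_6, so the answer is 30996/863.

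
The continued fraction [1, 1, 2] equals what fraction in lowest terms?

Fold from the inside: start with 2/1.
  1 + 1/2 = 3/2
  1 + 2/3 = 5/3

5/3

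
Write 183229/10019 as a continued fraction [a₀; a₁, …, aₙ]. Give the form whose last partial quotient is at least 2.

183229 = 18·10019 + 2887
10019 = 3·2887 + 1358
2887 = 2·1358 + 171
1358 = 7·171 + 161
171 = 1·161 + 10
161 = 16·10 + 1
10 = 10·1 + 0  (stop)
So 183229/10019 = [18; 3, 2, 7, 1, 16, 10].

[18; 3, 2, 7, 1, 16, 10]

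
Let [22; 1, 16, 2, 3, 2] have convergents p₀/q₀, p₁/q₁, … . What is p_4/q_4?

2799/122

Using pₖ = aₖpₖ₋₁ + pₖ₋₂, qₖ = aₖqₖ₋₁ + qₖ₋₂ (with p₋₁=1, p₋₂=0, q₋₁=0, q₋₂=1):
  k=0: a=22, p=22, q=1
  k=1: a=1, p=23, q=1
  k=2: a=16, p=390, q=17
  k=3: a=2, p=803, q=35
  k=4: a=3, p=2799, q=122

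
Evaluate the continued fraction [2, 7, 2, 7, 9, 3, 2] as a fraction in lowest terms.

Using pₖ = aₖpₖ₋₁ + pₖ₋₂ and qₖ = aₖqₖ₋₁ + qₖ₋₂:
  k=0: a=2, p=2, q=1
  k=1: a=7, p=15, q=7
  k=2: a=2, p=32, q=15
  k=3: a=7, p=239, q=112
  k=4: a=9, p=2183, q=1023
  k=5: a=3, p=6788, q=3181
  k=6: a=2, p=15759, q=7385

15759/7385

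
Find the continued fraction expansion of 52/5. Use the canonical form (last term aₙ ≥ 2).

[10; 2, 2]

52 = 10×5 + 2
5 = 2×2 + 1
2 = 2×1 + 0  (stop)
So 52/5 = [10; 2, 2].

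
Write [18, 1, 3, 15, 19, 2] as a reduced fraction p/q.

Fold from the inside: start with 2/1.
  19 + 1/2 = 39/2
  15 + 2/39 = 587/39
  3 + 39/587 = 1800/587
  1 + 587/1800 = 2387/1800
  18 + 1800/2387 = 44766/2387

44766/2387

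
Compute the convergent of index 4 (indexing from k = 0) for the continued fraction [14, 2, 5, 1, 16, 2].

Using pₖ = aₖpₖ₋₁ + pₖ₋₂, qₖ = aₖqₖ₋₁ + qₖ₋₂ (with p₋₁=1, p₋₂=0, q₋₁=0, q₋₂=1):
  k=0: a=14, p=14, q=1
  k=1: a=2, p=29, q=2
  k=2: a=5, p=159, q=11
  k=3: a=1, p=188, q=13
  k=4: a=16, p=3167, q=219

3167/219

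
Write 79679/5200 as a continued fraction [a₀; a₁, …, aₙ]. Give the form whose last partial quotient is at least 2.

79679 = 15·5200 + 1679
5200 = 3·1679 + 163
1679 = 10·163 + 49
163 = 3·49 + 16
49 = 3·16 + 1
16 = 16·1 + 0  (stop)
So 79679/5200 = [15; 3, 10, 3, 3, 16].

[15; 3, 10, 3, 3, 16]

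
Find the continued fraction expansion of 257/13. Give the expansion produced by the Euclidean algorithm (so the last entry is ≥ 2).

[19; 1, 3, 3]

257 = 19·13 + 10
13 = 1·10 + 3
10 = 3·3 + 1
3 = 3·1 + 0  (stop)
So 257/13 = [19; 1, 3, 3].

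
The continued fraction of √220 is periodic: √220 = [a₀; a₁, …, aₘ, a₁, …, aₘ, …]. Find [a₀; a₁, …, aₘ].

[14; 1, 4, 1, 28]

a₀ = ⌊√220⌋ = 14.
With m₀=0, d₀=1 and mₖ₊₁ = dₖaₖ − mₖ, dₖ₊₁ = (n − mₖ₊₁²)/dₖ, aₖ₊₁ = ⌊(a₀+mₖ₊₁)/dₖ₊₁⌋:
  k=1: m=14, d=24, a=1
  k=2: m=10, d=5, a=4
  k=3: m=10, d=24, a=1
  k=4: m=14, d=1, a=28
d=1 and a=2a₀=28 at k=4, so the next step gives (m, d) = (14, 24) again — its k=1 value — and the period has length 4.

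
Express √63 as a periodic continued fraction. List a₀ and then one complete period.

a₀ = ⌊√63⌋ = 7.
With m₀=0, d₀=1 and mₖ₊₁ = dₖaₖ − mₖ, dₖ₊₁ = (n − mₖ₊₁²)/dₖ, aₖ₊₁ = ⌊(a₀+mₖ₊₁)/dₖ₊₁⌋:
  k=1: m=7, d=14, a=1
  k=2: m=7, d=1, a=14
d=1 and a=2a₀=14 at k=2, so the next step gives (m, d) = (7, 14) again — its k=1 value — and the period has length 2.

[7; 1, 14]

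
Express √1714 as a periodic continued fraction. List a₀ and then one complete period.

[41; 2, 2, 82]

a₀ = ⌊√1714⌋ = 41.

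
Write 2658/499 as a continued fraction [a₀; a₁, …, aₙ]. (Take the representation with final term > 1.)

[5; 3, 16, 3, 3]

2658 = 5·499 + 163
499 = 3·163 + 10
163 = 16·10 + 3
10 = 3·3 + 1
3 = 3·1 + 0  (stop)
So 2658/499 = [5; 3, 16, 3, 3].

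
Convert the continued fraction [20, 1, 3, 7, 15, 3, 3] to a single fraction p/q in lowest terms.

92936/4477

Fold from the inside: start with 3/1.
  3 + 1/3 = 10/3
  15 + 3/10 = 153/10
  7 + 10/153 = 1081/153
  3 + 153/1081 = 3396/1081
  1 + 1081/3396 = 4477/3396
  20 + 3396/4477 = 92936/4477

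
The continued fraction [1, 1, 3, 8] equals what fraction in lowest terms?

Fold from the inside: start with 8/1.
  3 + 1/8 = 25/8
  1 + 8/25 = 33/25
  1 + 25/33 = 58/33

58/33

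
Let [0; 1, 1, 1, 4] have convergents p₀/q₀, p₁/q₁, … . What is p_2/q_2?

Using pₖ = aₖpₖ₋₁ + pₖ₋₂, qₖ = aₖqₖ₋₁ + qₖ₋₂ (with p₋₁=1, p₋₂=0, q₋₁=0, q₋₂=1):
  k=0: a=0, p=0, q=1
  k=1: a=1, p=1, q=1
  k=2: a=1, p=1, q=2

1/2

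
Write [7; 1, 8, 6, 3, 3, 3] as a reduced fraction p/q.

Using pₖ = aₖpₖ₋₁ + pₖ₋₂ and qₖ = aₖqₖ₋₁ + qₖ₋₂:
  k=0: a=7, p=7, q=1
  k=1: a=1, p=8, q=1
  k=2: a=8, p=71, q=9
  k=3: a=6, p=434, q=55
  k=4: a=3, p=1373, q=174
  k=5: a=3, p=4553, q=577
  k=6: a=3, p=15032, q=1905

15032/1905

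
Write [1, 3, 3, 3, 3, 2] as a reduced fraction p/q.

Using pₖ = aₖpₖ₋₁ + pₖ₋₂ and qₖ = aₖqₖ₋₁ + qₖ₋₂:
  k=0: a=1, p=1, q=1
  k=1: a=3, p=4, q=3
  k=2: a=3, p=13, q=10
  k=3: a=3, p=43, q=33
  k=4: a=3, p=142, q=109
  k=5: a=2, p=327, q=251

327/251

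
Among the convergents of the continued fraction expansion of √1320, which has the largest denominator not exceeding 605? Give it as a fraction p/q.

7884/217

√1320 = [36; 3, 72, …] (period length 2).
Convergents:
  p_0/q_0 = 36/1
  p_1/q_1 = 109/3
  p_2/q_2 = 7884/217
  p_3/q_3 = 23761/654
q_2 = 217 ≤ 605 < 654 = q_3, so the answer is 7884/217.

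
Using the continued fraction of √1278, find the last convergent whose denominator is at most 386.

10260/287

√1278 = [35; 1, 2, 1, 70, …] (period length 4).
Convergents:
  p_0/q_0 = 35/1
  p_1/q_1 = 36/1
  p_2/q_2 = 107/3
  p_3/q_3 = 143/4
  p_4/q_4 = 10117/283
  p_5/q_5 = 10260/287
  p_6/q_6 = 30637/857
q_5 = 287 ≤ 386 < 857 = q_6, so the answer is 10260/287.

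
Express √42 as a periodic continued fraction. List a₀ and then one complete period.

[6; 2, 12]

a₀ = ⌊√42⌋ = 6.
With m₀=0, d₀=1 and mₖ₊₁ = dₖaₖ − mₖ, dₖ₊₁ = (n − mₖ₊₁²)/dₖ, aₖ₊₁ = ⌊(a₀+mₖ₊₁)/dₖ₊₁⌋:
  k=1: m=6, d=6, a=2
  k=2: m=6, d=1, a=12
d=1 and a=2a₀=12 at k=2, so the next step gives (m, d) = (6, 6) again — its k=1 value — and the period has length 2.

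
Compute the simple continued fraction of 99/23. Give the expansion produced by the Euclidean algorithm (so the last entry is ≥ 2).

99 = 4×23 + 7
23 = 3×7 + 2
7 = 3×2 + 1
2 = 2×1 + 0  (stop)
So 99/23 = [4; 3, 3, 2].

[4; 3, 3, 2]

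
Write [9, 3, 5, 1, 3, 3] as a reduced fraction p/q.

2217/238

Fold from the inside: start with 3/1.
  3 + 1/3 = 10/3
  1 + 3/10 = 13/10
  5 + 10/13 = 75/13
  3 + 13/75 = 238/75
  9 + 75/238 = 2217/238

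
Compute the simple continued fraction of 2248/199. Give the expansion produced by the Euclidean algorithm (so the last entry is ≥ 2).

[11; 3, 2, 1, 2, 7]

2248 = 11×199 + 59
199 = 3×59 + 22
59 = 2×22 + 15
22 = 1×15 + 7
15 = 2×7 + 1
7 = 7×1 + 0  (stop)
So 2248/199 = [11; 3, 2, 1, 2, 7].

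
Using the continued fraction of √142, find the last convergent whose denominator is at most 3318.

√142 = [11; 1, 10, 1, 22, …] (period length 4).
Convergents:
  p_0/q_0 = 11/1
  p_1/q_1 = 12/1
  p_2/q_2 = 131/11
  p_3/q_3 = 143/12
  p_4/q_4 = 3277/275
  p_5/q_5 = 3420/287
  p_6/q_6 = 37477/3145
  p_7/q_7 = 40897/3432
q_6 = 3145 ≤ 3318 < 3432 = q_7, so the answer is 37477/3145.

37477/3145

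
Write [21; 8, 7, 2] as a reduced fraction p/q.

2577/122

Fold from the inside: start with 2/1.
  7 + 1/2 = 15/2
  8 + 2/15 = 122/15
  21 + 15/122 = 2577/122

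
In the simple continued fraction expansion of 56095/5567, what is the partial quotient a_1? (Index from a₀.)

56095 = 10·5567 + 425   →  a_0 = 10
5567 = 13·425 + 42   →  a_1 = 13

13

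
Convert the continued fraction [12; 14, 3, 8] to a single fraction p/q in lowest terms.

Using pₖ = aₖpₖ₋₁ + pₖ₋₂ and qₖ = aₖqₖ₋₁ + qₖ₋₂:
  k=0: a=12, p=12, q=1
  k=1: a=14, p=169, q=14
  k=2: a=3, p=519, q=43
  k=3: a=8, p=4321, q=358

4321/358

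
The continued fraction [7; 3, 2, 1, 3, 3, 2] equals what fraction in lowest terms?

Using pₖ = aₖpₖ₋₁ + pₖ₋₂ and qₖ = aₖqₖ₋₁ + qₖ₋₂:
  k=0: a=7, p=7, q=1
  k=1: a=3, p=22, q=3
  k=2: a=2, p=51, q=7
  k=3: a=1, p=73, q=10
  k=4: a=3, p=270, q=37
  k=5: a=3, p=883, q=121
  k=6: a=2, p=2036, q=279

2036/279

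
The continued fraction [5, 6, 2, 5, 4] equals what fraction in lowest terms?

1531/297

Using pₖ = aₖpₖ₋₁ + pₖ₋₂ and qₖ = aₖqₖ₋₁ + qₖ₋₂:
  k=0: a=5, p=5, q=1
  k=1: a=6, p=31, q=6
  k=2: a=2, p=67, q=13
  k=3: a=5, p=366, q=71
  k=4: a=4, p=1531, q=297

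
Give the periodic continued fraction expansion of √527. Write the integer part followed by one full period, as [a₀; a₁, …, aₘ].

a₀ = ⌊√527⌋ = 22.
With m₀=0, d₀=1 and mₖ₊₁ = dₖaₖ − mₖ, dₖ₊₁ = (n − mₖ₊₁²)/dₖ, aₖ₊₁ = ⌊(a₀+mₖ₊₁)/dₖ₊₁⌋:
  k=1: m=22, d=43, a=1
  k=2: m=21, d=2, a=21
  k=3: m=21, d=43, a=1
  k=4: m=22, d=1, a=44
d=1 and a=2a₀=44 at k=4, so the next step gives (m, d) = (22, 43) again — its k=1 value — and the period has length 4.

[22; 1, 21, 1, 44]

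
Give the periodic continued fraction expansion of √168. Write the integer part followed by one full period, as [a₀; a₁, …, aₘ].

a₀ = ⌊√168⌋ = 12.

[12; 1, 24]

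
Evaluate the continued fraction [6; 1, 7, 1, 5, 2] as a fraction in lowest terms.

Fold from the inside: start with 2/1.
  5 + 1/2 = 11/2
  1 + 2/11 = 13/11
  7 + 11/13 = 102/13
  1 + 13/102 = 115/102
  6 + 102/115 = 792/115

792/115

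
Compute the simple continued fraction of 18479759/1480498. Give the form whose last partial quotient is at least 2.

[12; 2, 13, 2, 16, 16, 7, 14]

18479759 = 12·1480498 + 713783
1480498 = 2·713783 + 52932
713783 = 13·52932 + 25667
52932 = 2·25667 + 1598
25667 = 16·1598 + 99
1598 = 16·99 + 14
99 = 7·14 + 1
14 = 14·1 + 0  (stop)
So 18479759/1480498 = [12; 2, 13, 2, 16, 16, 7, 14].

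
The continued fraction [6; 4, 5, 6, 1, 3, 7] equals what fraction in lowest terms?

Fold from the inside: start with 7/1.
  3 + 1/7 = 22/7
  1 + 7/22 = 29/22
  6 + 22/29 = 196/29
  5 + 29/196 = 1009/196
  4 + 196/1009 = 4232/1009
  6 + 1009/4232 = 26401/4232

26401/4232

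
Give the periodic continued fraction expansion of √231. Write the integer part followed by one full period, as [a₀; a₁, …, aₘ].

[15; 5, 30]

a₀ = ⌊√231⌋ = 15.
With m₀=0, d₀=1 and mₖ₊₁ = dₖaₖ − mₖ, dₖ₊₁ = (n − mₖ₊₁²)/dₖ, aₖ₊₁ = ⌊(a₀+mₖ₊₁)/dₖ₊₁⌋:
  k=1: m=15, d=6, a=5
  k=2: m=15, d=1, a=30
d=1 and a=2a₀=30 at k=2, so the next step gives (m, d) = (15, 6) again — its k=1 value — and the period has length 2.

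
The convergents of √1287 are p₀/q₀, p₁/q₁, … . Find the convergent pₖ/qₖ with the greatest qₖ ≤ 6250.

164737/4592

√1287 = [35; 1, 6, 1, 70, …] (period length 4).
Convergents:
  p_0/q_0 = 35/1
  p_1/q_1 = 36/1
  p_2/q_2 = 251/7
  p_3/q_3 = 287/8
  p_4/q_4 = 20341/567
  p_5/q_5 = 20628/575
  p_6/q_6 = 144109/4017
  p_7/q_7 = 164737/4592
  p_8/q_8 = 11675699/325457
q_7 = 4592 ≤ 6250 < 325457 = q_8, so the answer is 164737/4592.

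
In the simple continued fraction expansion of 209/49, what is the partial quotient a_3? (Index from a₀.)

209 = 4·49 + 13   →  a_0 = 4
49 = 3·13 + 10   →  a_1 = 3
13 = 1·10 + 3   →  a_2 = 1
10 = 3·3 + 1   →  a_3 = 3

3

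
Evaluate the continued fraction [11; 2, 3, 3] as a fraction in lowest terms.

263/23

Fold from the inside: start with 3/1.
  3 + 1/3 = 10/3
  2 + 3/10 = 23/10
  11 + 10/23 = 263/23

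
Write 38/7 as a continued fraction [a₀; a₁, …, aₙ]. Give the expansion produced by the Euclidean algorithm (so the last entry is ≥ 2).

[5; 2, 3]

38 = 5·7 + 3
7 = 2·3 + 1
3 = 3·1 + 0  (stop)
So 38/7 = [5; 2, 3].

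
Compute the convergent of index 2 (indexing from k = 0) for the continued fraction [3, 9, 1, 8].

31/10

Using pₖ = aₖpₖ₋₁ + pₖ₋₂, qₖ = aₖqₖ₋₁ + qₖ₋₂ (with p₋₁=1, p₋₂=0, q₋₁=0, q₋₂=1):
  k=0: a=3, p=3, q=1
  k=1: a=9, p=28, q=9
  k=2: a=1, p=31, q=10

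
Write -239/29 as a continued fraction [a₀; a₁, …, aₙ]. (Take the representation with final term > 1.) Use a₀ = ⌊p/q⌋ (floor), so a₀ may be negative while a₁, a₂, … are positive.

[-9; 1, 3, 7]

-239 = -9·29 + 22
29 = 1·22 + 7
22 = 3·7 + 1
7 = 7·1 + 0  (stop)
So -239/29 = [-9; 1, 3, 7].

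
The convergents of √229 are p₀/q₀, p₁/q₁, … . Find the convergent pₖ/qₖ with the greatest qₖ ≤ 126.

1710/113

√229 = [15; 7, 1, 1, 7, 30, …] (period length 5).
Convergents:
  p_0/q_0 = 15/1
  p_1/q_1 = 106/7
  p_2/q_2 = 121/8
  p_3/q_3 = 227/15
  p_4/q_4 = 1710/113
  p_5/q_5 = 51527/3405
q_4 = 113 ≤ 126 < 3405 = q_5, so the answer is 1710/113.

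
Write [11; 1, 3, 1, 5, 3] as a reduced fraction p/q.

1085/92

Using pₖ = aₖpₖ₋₁ + pₖ₋₂ and qₖ = aₖqₖ₋₁ + qₖ₋₂:
  k=0: a=11, p=11, q=1
  k=1: a=1, p=12, q=1
  k=2: a=3, p=47, q=4
  k=3: a=1, p=59, q=5
  k=4: a=5, p=342, q=29
  k=5: a=3, p=1085, q=92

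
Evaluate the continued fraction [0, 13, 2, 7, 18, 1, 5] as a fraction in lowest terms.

Fold from the inside: start with 5/1.
  1 + 1/5 = 6/5
  18 + 5/6 = 113/6
  7 + 6/113 = 797/113
  2 + 113/797 = 1707/797
  13 + 797/1707 = 22988/1707
  0 + 1707/22988 = 1707/22988

1707/22988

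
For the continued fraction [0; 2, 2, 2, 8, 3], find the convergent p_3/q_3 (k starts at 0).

5/12

Using pₖ = aₖpₖ₋₁ + pₖ₋₂, qₖ = aₖqₖ₋₁ + qₖ₋₂ (with p₋₁=1, p₋₂=0, q₋₁=0, q₋₂=1):
  k=0: a=0, p=0, q=1
  k=1: a=2, p=1, q=2
  k=2: a=2, p=2, q=5
  k=3: a=2, p=5, q=12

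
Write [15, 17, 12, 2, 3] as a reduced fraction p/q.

Using pₖ = aₖpₖ₋₁ + pₖ₋₂ and qₖ = aₖqₖ₋₁ + qₖ₋₂:
  k=0: a=15, p=15, q=1
  k=1: a=17, p=256, q=17
  k=2: a=12, p=3087, q=205
  k=3: a=2, p=6430, q=427
  k=4: a=3, p=22377, q=1486

22377/1486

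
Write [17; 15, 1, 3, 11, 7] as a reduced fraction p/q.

85761/5026

Using pₖ = aₖpₖ₋₁ + pₖ₋₂ and qₖ = aₖqₖ₋₁ + qₖ₋₂:
  k=0: a=17, p=17, q=1
  k=1: a=15, p=256, q=15
  k=2: a=1, p=273, q=16
  k=3: a=3, p=1075, q=63
  k=4: a=11, p=12098, q=709
  k=5: a=7, p=85761, q=5026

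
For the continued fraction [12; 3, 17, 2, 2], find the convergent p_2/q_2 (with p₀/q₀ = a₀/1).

641/52

Using pₖ = aₖpₖ₋₁ + pₖ₋₂, qₖ = aₖqₖ₋₁ + qₖ₋₂ (with p₋₁=1, p₋₂=0, q₋₁=0, q₋₂=1):
  k=0: a=12, p=12, q=1
  k=1: a=3, p=37, q=3
  k=2: a=17, p=641, q=52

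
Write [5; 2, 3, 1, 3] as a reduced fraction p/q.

Fold from the inside: start with 3/1.
  1 + 1/3 = 4/3
  3 + 3/4 = 15/4
  2 + 4/15 = 34/15
  5 + 15/34 = 185/34

185/34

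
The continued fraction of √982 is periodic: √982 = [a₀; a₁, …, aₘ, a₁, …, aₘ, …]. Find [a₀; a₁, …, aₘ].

[31; 2, 1, 30, 1, 2, 62]

a₀ = ⌊√982⌋ = 31.
With m₀=0, d₀=1 and mₖ₊₁ = dₖaₖ − mₖ, dₖ₊₁ = (n − mₖ₊₁²)/dₖ, aₖ₊₁ = ⌊(a₀+mₖ₊₁)/dₖ₊₁⌋:
  k=1: m=31, d=21, a=2
  k=2: m=11, d=41, a=1
  k=3: m=30, d=2, a=30
  k=4: m=30, d=41, a=1
  k=5: m=11, d=21, a=2
  k=6: m=31, d=1, a=62
d=1 and a=2a₀=62 at k=6, so the next step gives (m, d) = (31, 21) again — its k=1 value — and the period has length 6.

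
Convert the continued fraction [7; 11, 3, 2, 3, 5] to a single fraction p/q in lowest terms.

10165/1434

Using pₖ = aₖpₖ₋₁ + pₖ₋₂ and qₖ = aₖqₖ₋₁ + qₖ₋₂:
  k=0: a=7, p=7, q=1
  k=1: a=11, p=78, q=11
  k=2: a=3, p=241, q=34
  k=3: a=2, p=560, q=79
  k=4: a=3, p=1921, q=271
  k=5: a=5, p=10165, q=1434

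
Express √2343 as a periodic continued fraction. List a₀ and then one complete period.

a₀ = ⌊√2343⌋ = 48.
With m₀=0, d₀=1 and mₖ₊₁ = dₖaₖ − mₖ, dₖ₊₁ = (n − mₖ₊₁²)/dₖ, aₖ₊₁ = ⌊(a₀+mₖ₊₁)/dₖ₊₁⌋:
  k=1: m=48, d=39, a=2
  k=2: m=30, d=37, a=2
  k=3: m=44, d=11, a=8
  k=4: m=44, d=37, a=2
  k=5: m=30, d=39, a=2
  k=6: m=48, d=1, a=96
d=1 and a=2a₀=96 at k=6, so the next step gives (m, d) = (48, 39) again — its k=1 value — and the period has length 6.

[48; 2, 2, 8, 2, 2, 96]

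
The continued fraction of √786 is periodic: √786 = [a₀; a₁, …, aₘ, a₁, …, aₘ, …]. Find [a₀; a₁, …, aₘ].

a₀ = ⌊√786⌋ = 28.
With m₀=0, d₀=1 and mₖ₊₁ = dₖaₖ − mₖ, dₖ₊₁ = (n − mₖ₊₁²)/dₖ, aₖ₊₁ = ⌊(a₀+mₖ₊₁)/dₖ₊₁⌋:
  k=1: m=28, d=2, a=28
  k=2: m=28, d=1, a=56
d=1 and a=2a₀=56 at k=2, so the next step gives (m, d) = (28, 2) again — its k=1 value — and the period has length 2.

[28; 28, 56]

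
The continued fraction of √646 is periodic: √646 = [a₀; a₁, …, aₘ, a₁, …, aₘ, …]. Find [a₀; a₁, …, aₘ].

a₀ = ⌊√646⌋ = 25.
With m₀=0, d₀=1 and mₖ₊₁ = dₖaₖ − mₖ, dₖ₊₁ = (n − mₖ₊₁²)/dₖ, aₖ₊₁ = ⌊(a₀+mₖ₊₁)/dₖ₊₁⌋:
  k=1: m=25, d=21, a=2
  k=2: m=17, d=17, a=2
  k=3: m=17, d=21, a=2
  k=4: m=25, d=1, a=50
d=1 and a=2a₀=50 at k=4, so the next step gives (m, d) = (25, 21) again — its k=1 value — and the period has length 4.

[25; 2, 2, 2, 50]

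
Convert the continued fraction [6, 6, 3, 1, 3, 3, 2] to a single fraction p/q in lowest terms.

Using pₖ = aₖpₖ₋₁ + pₖ₋₂ and qₖ = aₖqₖ₋₁ + qₖ₋₂:
  k=0: a=6, p=6, q=1
  k=1: a=6, p=37, q=6
  k=2: a=3, p=117, q=19
  k=3: a=1, p=154, q=25
  k=4: a=3, p=579, q=94
  k=5: a=3, p=1891, q=307
  k=6: a=2, p=4361, q=708

4361/708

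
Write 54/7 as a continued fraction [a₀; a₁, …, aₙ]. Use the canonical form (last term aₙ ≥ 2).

54 = 7×7 + 5
7 = 1×5 + 2
5 = 2×2 + 1
2 = 2×1 + 0  (stop)
So 54/7 = [7; 1, 2, 2].

[7; 1, 2, 2]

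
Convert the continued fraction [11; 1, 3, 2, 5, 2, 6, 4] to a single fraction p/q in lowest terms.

33808/2871

Using pₖ = aₖpₖ₋₁ + pₖ₋₂ and qₖ = aₖqₖ₋₁ + qₖ₋₂:
  k=0: a=11, p=11, q=1
  k=1: a=1, p=12, q=1
  k=2: a=3, p=47, q=4
  k=3: a=2, p=106, q=9
  k=4: a=5, p=577, q=49
  k=5: a=2, p=1260, q=107
  k=6: a=6, p=8137, q=691
  k=7: a=4, p=33808, q=2871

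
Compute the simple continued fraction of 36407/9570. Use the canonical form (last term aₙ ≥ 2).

36407 = 3*9570 + 7697
9570 = 1*7697 + 1873
7697 = 4*1873 + 205
1873 = 9*205 + 28
205 = 7*28 + 9
28 = 3*9 + 1
9 = 9*1 + 0  (stop)
So 36407/9570 = [3; 1, 4, 9, 7, 3, 9].

[3; 1, 4, 9, 7, 3, 9]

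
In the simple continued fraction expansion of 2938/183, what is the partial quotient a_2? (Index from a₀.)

3

2938 = 16·183 + 10   →  a_0 = 16
183 = 18·10 + 3   →  a_1 = 18
10 = 3·3 + 1   →  a_2 = 3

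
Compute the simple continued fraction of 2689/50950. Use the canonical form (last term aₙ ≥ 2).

2689 = 0·50950 + 2689
50950 = 18·2689 + 2548
2689 = 1·2548 + 141
2548 = 18·141 + 10
141 = 14·10 + 1
10 = 10·1 + 0  (stop)
So 2689/50950 = [0; 18, 1, 18, 14, 10].

[0; 18, 1, 18, 14, 10]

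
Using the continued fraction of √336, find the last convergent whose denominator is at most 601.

√336 = [18; 3, 36, …] (period length 2).
Convergents:
  p_0/q_0 = 18/1
  p_1/q_1 = 55/3
  p_2/q_2 = 1998/109
  p_3/q_3 = 6049/330
  p_4/q_4 = 219762/11989
q_3 = 330 ≤ 601 < 11989 = q_4, so the answer is 6049/330.

6049/330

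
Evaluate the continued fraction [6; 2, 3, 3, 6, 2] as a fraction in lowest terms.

Fold from the inside: start with 2/1.
  6 + 1/2 = 13/2
  3 + 2/13 = 41/13
  3 + 13/41 = 136/41
  2 + 41/136 = 313/136
  6 + 136/313 = 2014/313

2014/313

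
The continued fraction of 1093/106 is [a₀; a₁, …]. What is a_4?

1093 = 10·106 + 33   →  a_0 = 10
106 = 3·33 + 7   →  a_1 = 3
33 = 4·7 + 5   →  a_2 = 4
7 = 1·5 + 2   →  a_3 = 1
5 = 2·2 + 1   →  a_4 = 2

2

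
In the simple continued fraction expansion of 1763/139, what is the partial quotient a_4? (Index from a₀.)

3

1763 = 12·139 + 95   →  a_0 = 12
139 = 1·95 + 44   →  a_1 = 1
95 = 2·44 + 7   →  a_2 = 2
44 = 6·7 + 2   →  a_3 = 6
7 = 3·2 + 1   →  a_4 = 3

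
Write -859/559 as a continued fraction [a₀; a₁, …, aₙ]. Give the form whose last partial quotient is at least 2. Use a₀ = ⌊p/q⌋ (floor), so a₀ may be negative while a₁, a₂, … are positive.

[-2; 2, 6, 3, 6, 2]

-859 = -2·559 + 259
559 = 2·259 + 41
259 = 6·41 + 13
41 = 3·13 + 2
13 = 6·2 + 1
2 = 2·1 + 0  (stop)
So -859/559 = [-2; 2, 6, 3, 6, 2].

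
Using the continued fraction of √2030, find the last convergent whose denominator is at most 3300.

√2030 = [45; 18, 90, …] (period length 2).
Convergents:
  p_0/q_0 = 45/1
  p_1/q_1 = 811/18
  p_2/q_2 = 73035/1621
  p_3/q_3 = 1315441/29196
q_2 = 1621 ≤ 3300 < 29196 = q_3, so the answer is 73035/1621.

73035/1621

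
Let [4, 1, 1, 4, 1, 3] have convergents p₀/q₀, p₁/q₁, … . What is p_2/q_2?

9/2

Using pₖ = aₖpₖ₋₁ + pₖ₋₂, qₖ = aₖqₖ₋₁ + qₖ₋₂ (with p₋₁=1, p₋₂=0, q₋₁=0, q₋₂=1):
  k=0: a=4, p=4, q=1
  k=1: a=1, p=5, q=1
  k=2: a=1, p=9, q=2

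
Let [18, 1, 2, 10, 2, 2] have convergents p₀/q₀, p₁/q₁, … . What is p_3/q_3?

579/31

Using pₖ = aₖpₖ₋₁ + pₖ₋₂, qₖ = aₖqₖ₋₁ + qₖ₋₂ (with p₋₁=1, p₋₂=0, q₋₁=0, q₋₂=1):
  k=0: a=18, p=18, q=1
  k=1: a=1, p=19, q=1
  k=2: a=2, p=56, q=3
  k=3: a=10, p=579, q=31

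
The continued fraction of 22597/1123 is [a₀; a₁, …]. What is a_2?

5

22597 = 20·1123 + 137   →  a_0 = 20
1123 = 8·137 + 27   →  a_1 = 8
137 = 5·27 + 2   →  a_2 = 5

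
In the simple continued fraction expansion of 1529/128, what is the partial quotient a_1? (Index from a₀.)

1529 = 11·128 + 121   →  a_0 = 11
128 = 1·121 + 7   →  a_1 = 1

1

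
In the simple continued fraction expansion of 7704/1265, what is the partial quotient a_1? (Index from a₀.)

7704 = 6·1265 + 114   →  a_0 = 6
1265 = 11·114 + 11   →  a_1 = 11

11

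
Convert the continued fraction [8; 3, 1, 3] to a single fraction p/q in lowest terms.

Using pₖ = aₖpₖ₋₁ + pₖ₋₂ and qₖ = aₖqₖ₋₁ + qₖ₋₂:
  k=0: a=8, p=8, q=1
  k=1: a=3, p=25, q=3
  k=2: a=1, p=33, q=4
  k=3: a=3, p=124, q=15

124/15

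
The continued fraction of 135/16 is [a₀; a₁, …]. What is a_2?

3

135 = 8·16 + 7   →  a_0 = 8
16 = 2·7 + 2   →  a_1 = 2
7 = 3·2 + 1   →  a_2 = 3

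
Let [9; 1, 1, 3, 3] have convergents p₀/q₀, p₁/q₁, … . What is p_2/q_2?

19/2

Using pₖ = aₖpₖ₋₁ + pₖ₋₂, qₖ = aₖqₖ₋₁ + qₖ₋₂ (with p₋₁=1, p₋₂=0, q₋₁=0, q₋₂=1):
  k=0: a=9, p=9, q=1
  k=1: a=1, p=10, q=1
  k=2: a=1, p=19, q=2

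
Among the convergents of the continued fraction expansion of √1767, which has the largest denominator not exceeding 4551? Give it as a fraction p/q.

√1767 = [42; 28, 84, …] (period length 2).
Convergents:
  p_0/q_0 = 42/1
  p_1/q_1 = 1177/28
  p_2/q_2 = 98910/2353
  p_3/q_3 = 2770657/65912
q_2 = 2353 ≤ 4551 < 65912 = q_3, so the answer is 98910/2353.

98910/2353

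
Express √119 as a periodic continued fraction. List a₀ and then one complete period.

a₀ = ⌊√119⌋ = 10.
With m₀=0, d₀=1 and mₖ₊₁ = dₖaₖ − mₖ, dₖ₊₁ = (n − mₖ₊₁²)/dₖ, aₖ₊₁ = ⌊(a₀+mₖ₊₁)/dₖ₊₁⌋:
  k=1: m=10, d=19, a=1
  k=2: m=9, d=2, a=9
  k=3: m=9, d=19, a=1
  k=4: m=10, d=1, a=20
d=1 and a=2a₀=20 at k=4, so the next step gives (m, d) = (10, 19) again — its k=1 value — and the period has length 4.

[10; 1, 9, 1, 20]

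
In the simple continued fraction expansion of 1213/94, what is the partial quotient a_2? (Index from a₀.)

9

1213 = 12·94 + 85   →  a_0 = 12
94 = 1·85 + 9   →  a_1 = 1
85 = 9·9 + 4   →  a_2 = 9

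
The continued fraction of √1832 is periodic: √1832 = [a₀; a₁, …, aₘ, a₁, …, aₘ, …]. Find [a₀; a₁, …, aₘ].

[42; 1, 4, 21, 4, 1, 84]

a₀ = ⌊√1832⌋ = 42.
With m₀=0, d₀=1 and mₖ₊₁ = dₖaₖ − mₖ, dₖ₊₁ = (n − mₖ₊₁²)/dₖ, aₖ₊₁ = ⌊(a₀+mₖ₊₁)/dₖ₊₁⌋:
  k=1: m=42, d=68, a=1
  k=2: m=26, d=17, a=4
  k=3: m=42, d=4, a=21
  k=4: m=42, d=17, a=4
  k=5: m=26, d=68, a=1
  k=6: m=42, d=1, a=84
d=1 and a=2a₀=84 at k=6, so the next step gives (m, d) = (42, 68) again — its k=1 value — and the period has length 6.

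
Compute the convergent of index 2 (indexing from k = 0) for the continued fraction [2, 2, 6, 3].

32/13

Using pₖ = aₖpₖ₋₁ + pₖ₋₂, qₖ = aₖqₖ₋₁ + qₖ₋₂ (with p₋₁=1, p₋₂=0, q₋₁=0, q₋₂=1):
  k=0: a=2, p=2, q=1
  k=1: a=2, p=5, q=2
  k=2: a=6, p=32, q=13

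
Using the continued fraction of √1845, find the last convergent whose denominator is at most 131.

√1845 = [42; 1, 20, 2, 20, 1, 84, …] (period length 6).
Convergents:
  p_0/q_0 = 42/1
  p_1/q_1 = 43/1
  p_2/q_2 = 902/21
  p_3/q_3 = 1847/43
  p_4/q_4 = 37842/881
q_3 = 43 ≤ 131 < 881 = q_4, so the answer is 1847/43.

1847/43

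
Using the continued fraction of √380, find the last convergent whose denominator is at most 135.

√380 = [19; 2, 38, …] (period length 2).
Convergents:
  p_0/q_0 = 19/1
  p_1/q_1 = 39/2
  p_2/q_2 = 1501/77
  p_3/q_3 = 3041/156
q_2 = 77 ≤ 135 < 156 = q_3, so the answer is 1501/77.

1501/77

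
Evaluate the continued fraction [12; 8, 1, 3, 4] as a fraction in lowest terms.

Fold from the inside: start with 4/1.
  3 + 1/4 = 13/4
  1 + 4/13 = 17/13
  8 + 13/17 = 149/17
  12 + 17/149 = 1805/149

1805/149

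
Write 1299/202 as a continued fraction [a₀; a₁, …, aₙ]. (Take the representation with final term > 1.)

[6; 2, 3, 9, 3]

1299 = 6*202 + 87
202 = 2*87 + 28
87 = 3*28 + 3
28 = 9*3 + 1
3 = 3*1 + 0  (stop)
So 1299/202 = [6; 2, 3, 9, 3].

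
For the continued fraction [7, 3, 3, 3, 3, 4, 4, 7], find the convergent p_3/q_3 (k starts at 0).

Using pₖ = aₖpₖ₋₁ + pₖ₋₂, qₖ = aₖqₖ₋₁ + qₖ₋₂ (with p₋₁=1, p₋₂=0, q₋₁=0, q₋₂=1):
  k=0: a=7, p=7, q=1
  k=1: a=3, p=22, q=3
  k=2: a=3, p=73, q=10
  k=3: a=3, p=241, q=33

241/33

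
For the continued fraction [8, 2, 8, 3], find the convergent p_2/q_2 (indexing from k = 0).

Using pₖ = aₖpₖ₋₁ + pₖ₋₂, qₖ = aₖqₖ₋₁ + qₖ₋₂ (with p₋₁=1, p₋₂=0, q₋₁=0, q₋₂=1):
  k=0: a=8, p=8, q=1
  k=1: a=2, p=17, q=2
  k=2: a=8, p=144, q=17

144/17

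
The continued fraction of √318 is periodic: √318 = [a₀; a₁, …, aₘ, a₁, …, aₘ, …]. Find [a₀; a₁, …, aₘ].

[17; 1, 4, 1, 34]

a₀ = ⌊√318⌋ = 17.
With m₀=0, d₀=1 and mₖ₊₁ = dₖaₖ − mₖ, dₖ₊₁ = (n − mₖ₊₁²)/dₖ, aₖ₊₁ = ⌊(a₀+mₖ₊₁)/dₖ₊₁⌋:
  k=1: m=17, d=29, a=1
  k=2: m=12, d=6, a=4
  k=3: m=12, d=29, a=1
  k=4: m=17, d=1, a=34
d=1 and a=2a₀=34 at k=4, so the next step gives (m, d) = (17, 29) again — its k=1 value — and the period has length 4.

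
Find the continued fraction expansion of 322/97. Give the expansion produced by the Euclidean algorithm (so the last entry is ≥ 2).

322 = 3·97 + 31
97 = 3·31 + 4
31 = 7·4 + 3
4 = 1·3 + 1
3 = 3·1 + 0  (stop)
So 322/97 = [3; 3, 7, 1, 3].

[3; 3, 7, 1, 3]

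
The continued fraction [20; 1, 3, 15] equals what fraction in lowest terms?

Fold from the inside: start with 15/1.
  3 + 1/15 = 46/15
  1 + 15/46 = 61/46
  20 + 46/61 = 1266/61

1266/61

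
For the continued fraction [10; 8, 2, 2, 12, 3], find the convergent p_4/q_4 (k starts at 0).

5272/521

Using pₖ = aₖpₖ₋₁ + pₖ₋₂, qₖ = aₖqₖ₋₁ + qₖ₋₂ (with p₋₁=1, p₋₂=0, q₋₁=0, q₋₂=1):
  k=0: a=10, p=10, q=1
  k=1: a=8, p=81, q=8
  k=2: a=2, p=172, q=17
  k=3: a=2, p=425, q=42
  k=4: a=12, p=5272, q=521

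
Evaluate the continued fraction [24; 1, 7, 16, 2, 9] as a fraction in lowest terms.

Fold from the inside: start with 9/1.
  2 + 1/9 = 19/9
  16 + 9/19 = 313/19
  7 + 19/313 = 2210/313
  1 + 313/2210 = 2523/2210
  24 + 2210/2523 = 62762/2523

62762/2523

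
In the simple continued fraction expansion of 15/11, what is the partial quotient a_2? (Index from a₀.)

1

15 = 1·11 + 4   →  a_0 = 1
11 = 2·4 + 3   →  a_1 = 2
4 = 1·3 + 1   →  a_2 = 1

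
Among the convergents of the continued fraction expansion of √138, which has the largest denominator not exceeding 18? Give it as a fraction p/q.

√138 = [11; 1, 2, 1, 22, …] (period length 4).
Convergents:
  p_0/q_0 = 11/1
  p_1/q_1 = 12/1
  p_2/q_2 = 35/3
  p_3/q_3 = 47/4
  p_4/q_4 = 1069/91
q_3 = 4 ≤ 18 < 91 = q_4, so the answer is 47/4.

47/4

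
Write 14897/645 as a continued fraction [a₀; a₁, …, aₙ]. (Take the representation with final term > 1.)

[23; 10, 2, 2, 12]

14897 = 23·645 + 62
645 = 10·62 + 25
62 = 2·25 + 12
25 = 2·12 + 1
12 = 12·1 + 0  (stop)
So 14897/645 = [23; 10, 2, 2, 12].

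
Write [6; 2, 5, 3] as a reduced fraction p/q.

Fold from the inside: start with 3/1.
  5 + 1/3 = 16/3
  2 + 3/16 = 35/16
  6 + 16/35 = 226/35

226/35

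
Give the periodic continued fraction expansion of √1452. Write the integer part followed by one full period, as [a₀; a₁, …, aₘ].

[38; 9, 1, 1, 18, 1, 1, 9, 76]

a₀ = ⌊√1452⌋ = 38.
With m₀=0, d₀=1 and mₖ₊₁ = dₖaₖ − mₖ, dₖ₊₁ = (n − mₖ₊₁²)/dₖ, aₖ₊₁ = ⌊(a₀+mₖ₊₁)/dₖ₊₁⌋:
  k=1: m=38, d=8, a=9
  k=2: m=34, d=37, a=1
  k=3: m=3, d=39, a=1
  k=4: m=36, d=4, a=18
  k=5: m=36, d=39, a=1
  k=6: m=3, d=37, a=1
  k=7: m=34, d=8, a=9
  k=8: m=38, d=1, a=76
d=1 and a=2a₀=76 at k=8, so the next step gives (m, d) = (38, 8) again — its k=1 value — and the period has length 8.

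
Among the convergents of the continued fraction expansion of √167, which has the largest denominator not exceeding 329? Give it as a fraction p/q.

√167 = [12; 1, 11, 1, 24, …] (period length 4).
Convergents:
  p_0/q_0 = 12/1
  p_1/q_1 = 13/1
  p_2/q_2 = 155/12
  p_3/q_3 = 168/13
  p_4/q_4 = 4187/324
  p_5/q_5 = 4355/337
q_4 = 324 ≤ 329 < 337 = q_5, so the answer is 4187/324.

4187/324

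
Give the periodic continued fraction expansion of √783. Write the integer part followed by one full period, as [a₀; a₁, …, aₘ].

a₀ = ⌊√783⌋ = 27.
With m₀=0, d₀=1 and mₖ₊₁ = dₖaₖ − mₖ, dₖ₊₁ = (n − mₖ₊₁²)/dₖ, aₖ₊₁ = ⌊(a₀+mₖ₊₁)/dₖ₊₁⌋:
  k=1: m=27, d=54, a=1
  k=2: m=27, d=1, a=54
d=1 and a=2a₀=54 at k=2, so the next step gives (m, d) = (27, 54) again — its k=1 value — and the period has length 2.

[27; 1, 54]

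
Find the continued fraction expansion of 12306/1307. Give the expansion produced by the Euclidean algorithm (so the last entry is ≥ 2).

12306 = 9*1307 + 543
1307 = 2*543 + 221
543 = 2*221 + 101
221 = 2*101 + 19
101 = 5*19 + 6
19 = 3*6 + 1
6 = 6*1 + 0  (stop)
So 12306/1307 = [9; 2, 2, 2, 5, 3, 6].

[9; 2, 2, 2, 5, 3, 6]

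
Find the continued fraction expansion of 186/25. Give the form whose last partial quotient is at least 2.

[7; 2, 3, 1, 2]

186 = 7·25 + 11
25 = 2·11 + 3
11 = 3·3 + 2
3 = 1·2 + 1
2 = 2·1 + 0  (stop)
So 186/25 = [7; 2, 3, 1, 2].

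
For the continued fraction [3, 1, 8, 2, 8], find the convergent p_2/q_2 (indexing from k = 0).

Using pₖ = aₖpₖ₋₁ + pₖ₋₂, qₖ = aₖqₖ₋₁ + qₖ₋₂ (with p₋₁=1, p₋₂=0, q₋₁=0, q₋₂=1):
  k=0: a=3, p=3, q=1
  k=1: a=1, p=4, q=1
  k=2: a=8, p=35, q=9

35/9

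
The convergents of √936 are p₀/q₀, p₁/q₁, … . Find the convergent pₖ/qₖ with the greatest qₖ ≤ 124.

√936 = [30; 1, 1, 2, 6, 2, 1, 1, 60, …] (period length 8).
Convergents:
  p_0/q_0 = 30/1
  p_1/q_1 = 31/1
  p_2/q_2 = 61/2
  p_3/q_3 = 153/5
  p_4/q_4 = 979/32
  p_5/q_5 = 2111/69
  p_6/q_6 = 3090/101
  p_7/q_7 = 5201/170
q_6 = 101 ≤ 124 < 170 = q_7, so the answer is 3090/101.

3090/101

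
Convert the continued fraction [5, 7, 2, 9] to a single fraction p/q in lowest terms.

729/142

Using pₖ = aₖpₖ₋₁ + pₖ₋₂ and qₖ = aₖqₖ₋₁ + qₖ₋₂:
  k=0: a=5, p=5, q=1
  k=1: a=7, p=36, q=7
  k=2: a=2, p=77, q=15
  k=3: a=9, p=729, q=142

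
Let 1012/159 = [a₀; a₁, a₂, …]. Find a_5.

6

1012 = 6·159 + 58   →  a_0 = 6
159 = 2·58 + 43   →  a_1 = 2
58 = 1·43 + 15   →  a_2 = 1
43 = 2·15 + 13   →  a_3 = 2
15 = 1·13 + 2   →  a_4 = 1
13 = 6·2 + 1   →  a_5 = 6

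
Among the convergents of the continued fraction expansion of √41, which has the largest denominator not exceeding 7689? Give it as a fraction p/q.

25414/3969

√41 = [6; 2, 2, 12, …] (period length 3).
Convergents:
  p_0/q_0 = 6/1
  p_1/q_1 = 13/2
  p_2/q_2 = 32/5
  p_3/q_3 = 397/62
  p_4/q_4 = 826/129
  p_5/q_5 = 2049/320
  p_6/q_6 = 25414/3969
  p_7/q_7 = 52877/8258
q_6 = 3969 ≤ 7689 < 8258 = q_7, so the answer is 25414/3969.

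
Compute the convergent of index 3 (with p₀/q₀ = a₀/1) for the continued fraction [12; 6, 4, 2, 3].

681/56

Using pₖ = aₖpₖ₋₁ + pₖ₋₂, qₖ = aₖqₖ₋₁ + qₖ₋₂ (with p₋₁=1, p₋₂=0, q₋₁=0, q₋₂=1):
  k=0: a=12, p=12, q=1
  k=1: a=6, p=73, q=6
  k=2: a=4, p=304, q=25
  k=3: a=2, p=681, q=56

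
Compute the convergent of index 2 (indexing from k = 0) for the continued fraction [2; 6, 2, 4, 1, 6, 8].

Using pₖ = aₖpₖ₋₁ + pₖ₋₂, qₖ = aₖqₖ₋₁ + qₖ₋₂ (with p₋₁=1, p₋₂=0, q₋₁=0, q₋₂=1):
  k=0: a=2, p=2, q=1
  k=1: a=6, p=13, q=6
  k=2: a=2, p=28, q=13

28/13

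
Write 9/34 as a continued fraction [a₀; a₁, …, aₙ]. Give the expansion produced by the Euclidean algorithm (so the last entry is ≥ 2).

9 = 0*34 + 9
34 = 3*9 + 7
9 = 1*7 + 2
7 = 3*2 + 1
2 = 2*1 + 0  (stop)
So 9/34 = [0; 3, 1, 3, 2].

[0; 3, 1, 3, 2]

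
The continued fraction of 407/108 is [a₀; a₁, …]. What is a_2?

3

407 = 3·108 + 83   →  a_0 = 3
108 = 1·83 + 25   →  a_1 = 1
83 = 3·25 + 8   →  a_2 = 3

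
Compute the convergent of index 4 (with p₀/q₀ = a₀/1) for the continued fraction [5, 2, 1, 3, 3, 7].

Using pₖ = aₖpₖ₋₁ + pₖ₋₂, qₖ = aₖqₖ₋₁ + qₖ₋₂ (with p₋₁=1, p₋₂=0, q₋₁=0, q₋₂=1):
  k=0: a=5, p=5, q=1
  k=1: a=2, p=11, q=2
  k=2: a=1, p=16, q=3
  k=3: a=3, p=59, q=11
  k=4: a=3, p=193, q=36

193/36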